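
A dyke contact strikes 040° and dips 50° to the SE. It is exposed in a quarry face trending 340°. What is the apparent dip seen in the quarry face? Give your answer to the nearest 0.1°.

45.9°

Angle between strike (040°) and section (340°): β = 60°.
tan α = tan 50° × sin 60° = 1.1918 × 0.8660 = 1.0321
apparent dip = arctan 1.0321 = 45.90°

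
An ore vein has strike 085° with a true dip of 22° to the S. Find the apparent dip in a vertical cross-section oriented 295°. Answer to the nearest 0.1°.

11.4°

Angle between strike (085°) and section (295°): β = 30°.
tan(apparent dip) = tan 22° · sin 30° = 0.2020
apparent dip = arctan 0.2020 = 11.42°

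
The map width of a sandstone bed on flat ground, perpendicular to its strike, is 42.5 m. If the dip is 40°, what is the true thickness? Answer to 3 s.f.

True thickness t = w · sin(dip) = 42.5 × sin 40°
t = 42.5 × 0.6428 = 27.318 m

27.3 m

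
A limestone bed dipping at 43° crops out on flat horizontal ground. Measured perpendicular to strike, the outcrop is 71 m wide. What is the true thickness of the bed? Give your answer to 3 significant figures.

48.4 m

True thickness t = w · sin(dip) = 71 × sin 43°
t = 71 × 0.6820 = 48.422 m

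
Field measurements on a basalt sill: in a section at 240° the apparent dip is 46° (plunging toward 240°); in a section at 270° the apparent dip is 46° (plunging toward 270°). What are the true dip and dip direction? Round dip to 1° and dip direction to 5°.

true dip 47°, dip direction 255°

Represent each trace as a vector plunging at its apparent dip toward its trend (east-north-up frame): v₁ = (-0.602, -0.347, -0.719), v₂ = (-0.695, -0.000, -0.719).
The plane normal is n = v₁ × v₂ ∝ (-0.250, -0.067, 0.241).
True dip = arccos(n_z / |n|) = arccos(0.6821) = 47.0°.
The horizontal component of n points toward azimuth atan2(n_x, n_y) = 255°, the dip direction.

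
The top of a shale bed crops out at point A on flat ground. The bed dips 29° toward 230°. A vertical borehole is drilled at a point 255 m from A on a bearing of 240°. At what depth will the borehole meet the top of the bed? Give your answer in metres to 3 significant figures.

The hole lies 10° from the dip direction, so the down-dip offset is 255 × cos 10° = 251.13 m.
Depth = down-dip offset × tan(dip) = 251.13 × tan 29° = 251.13 × 0.5543
Depth = 139.20 m

139 m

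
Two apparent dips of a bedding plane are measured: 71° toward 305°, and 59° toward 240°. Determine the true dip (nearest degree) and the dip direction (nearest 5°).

true dip 71°, dip direction 295°

Each apparent-dip line lies in the plane. As unit vectors (x east, y north, z up), v₁ plunges 71°→305° and v₂ plunges 59°→240°.
n = v₁ × v₂ = (-0.404, 0.193, 0.152) (taken with n_z > 0).
Dip δ = arctan(|n_h|/n_z) = arctan(0.447/0.152) = 71.2°.
The horizontal component of n points toward azimuth atan2(n_x, n_y) = 296°, the dip direction.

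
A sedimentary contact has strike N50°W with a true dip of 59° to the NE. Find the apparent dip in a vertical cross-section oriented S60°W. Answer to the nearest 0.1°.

The strike is N50°W and the section trends S60°W; the acute angle between them is β = 70°.
tan α = tan 59° × sin 70° = 1.6643 × 0.9397 = 1.5639
α = arctan(1.5639) = 57.40°

57.4°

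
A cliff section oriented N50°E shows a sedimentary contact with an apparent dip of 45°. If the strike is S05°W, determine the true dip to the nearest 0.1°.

The section is 45° from the strike.
tan δ = tan α / sin β = tan 45° / sin 45° = 1.0000 / 0.7071 = 1.4142
δ = arctan(1.4142) = 54.74°

54.7°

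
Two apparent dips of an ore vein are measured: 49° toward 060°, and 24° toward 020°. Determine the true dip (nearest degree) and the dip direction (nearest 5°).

true dip 53°, dip direction 090°

Each apparent-dip line lies in the plane. As unit vectors (x east, y north, z up), v₁ plunges 49°→060° and v₂ plunges 24°→020°.
Cross product v₁ × v₂ gives the pole to the plane: n ∝ (0.514, -0.005, 0.385).
tan δ = √(n_x²+n_y²)/n_z = 0.514/0.385, so δ = 53.2°.
Dip direction = azimuth of (n_x, n_y) = atan2(0.514, -0.005) = 91°.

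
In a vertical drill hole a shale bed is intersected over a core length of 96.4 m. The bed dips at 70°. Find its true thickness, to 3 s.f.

33.0 m

True thickness t = h · cos(dip) = 96.4 × cos 70°
t = 96.4 × 0.3420 = 32.971 m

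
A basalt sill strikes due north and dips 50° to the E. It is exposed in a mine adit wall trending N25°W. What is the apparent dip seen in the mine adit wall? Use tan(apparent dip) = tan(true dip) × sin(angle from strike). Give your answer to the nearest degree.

Angle between strike (due north) and section (N25°W): β = 25°.
tan(apparent dip) = tan 50° · sin 25° = 0.5037
α = arctan(0.5037) = 26.73°

27°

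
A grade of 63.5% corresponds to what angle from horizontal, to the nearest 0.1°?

tan θ = 63.5/100 = 0.6350
θ = arctan(0.6350) = 32.42°

32.4°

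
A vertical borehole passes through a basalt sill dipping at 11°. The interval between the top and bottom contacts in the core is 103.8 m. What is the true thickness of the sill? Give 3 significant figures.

True thickness t = h · cos(dip) = 103.8 × cos 11°
t = 103.8 × 0.9816 = 101.893 m

102 m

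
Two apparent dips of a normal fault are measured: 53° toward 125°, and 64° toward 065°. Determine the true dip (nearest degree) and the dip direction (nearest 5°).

true dip 64°, dip direction 075°

The two traces are lines in the plane: v₁ = (sin 125°·cos 53°, cos 125°·cos 53°, −sin 53°), v₂ = (sin 65°·cos 64°, cos 65°·cos 64°, −sin 64°).
The plane normal is n = v₁ × v₂ ∝ (0.458, 0.126, 0.228).
True dip = arccos(n_z / |n|) = arccos(0.4333) = 64.3°.
Dip direction = azimuth of (n_x, n_y) = atan2(0.458, 0.126) = 75°.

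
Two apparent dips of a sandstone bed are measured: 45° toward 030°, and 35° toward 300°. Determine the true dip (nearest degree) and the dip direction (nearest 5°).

true dip 51°, dip direction 355°

Represent each trace as a vector plunging at its apparent dip toward its trend (east-north-up frame): v₁ = (0.354, 0.612, -0.707), v₂ = (-0.709, 0.410, -0.574).
n = v₁ × v₂ = (-0.062, 0.704, 0.579) (taken with n_z > 0).
tan δ = √(n_x²+n_y²)/n_z = 0.707/0.579, so δ = 50.7°.
Dip direction = azimuth of (n_x, n_y) = atan2(-0.062, 0.704) = 355°.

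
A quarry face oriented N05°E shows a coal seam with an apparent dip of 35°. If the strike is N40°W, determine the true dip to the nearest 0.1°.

β = acute angle between strike N40°W and section N05°E = 45°.
tan(true dip) = tan 35° / sin 45° = 0.9902
true dip = arctan 0.9902 = 44.72°

44.7°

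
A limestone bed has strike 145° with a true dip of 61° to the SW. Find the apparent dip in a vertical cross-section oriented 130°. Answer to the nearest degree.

Angle between strike (145°) and section (130°): β = 15°.
tan α = tan 61° × sin 15° = 1.8040 × 0.2588 = 0.4669
α = arctan(0.4669) = 25.03°

25°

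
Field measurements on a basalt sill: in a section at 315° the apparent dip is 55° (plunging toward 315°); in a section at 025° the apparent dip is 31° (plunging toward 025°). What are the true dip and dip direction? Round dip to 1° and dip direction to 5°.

The two traces are lines in the plane: v₁ = (sin 315°·cos 55°, cos 315°·cos 55°, −sin 55°), v₂ = (sin 25°·cos 31°, cos 25°·cos 31°, −sin 31°).
The plane normal is n = v₁ × v₂ ∝ (-0.427, 0.506, 0.462).
Dip δ = arctan(|n_h|/n_z) = arctan(0.662/0.462) = 55.1°.
Dip direction = azimuth of (n_x, n_y) = atan2(-0.427, 0.506) = 320°.

true dip 55°, dip direction 320°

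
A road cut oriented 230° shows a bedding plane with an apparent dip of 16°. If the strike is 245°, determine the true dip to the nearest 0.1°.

47.9°

The section is 15° from the strike.
tan(true dip) = tan 16° / sin 15° = 1.1079
δ = arctan(1.1079) = 47.93°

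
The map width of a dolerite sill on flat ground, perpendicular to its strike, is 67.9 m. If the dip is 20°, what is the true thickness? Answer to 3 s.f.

23.2 m

True thickness t = w · sin(dip) = 67.9 × sin 20°
t = 67.9 × 0.3420 = 23.223 m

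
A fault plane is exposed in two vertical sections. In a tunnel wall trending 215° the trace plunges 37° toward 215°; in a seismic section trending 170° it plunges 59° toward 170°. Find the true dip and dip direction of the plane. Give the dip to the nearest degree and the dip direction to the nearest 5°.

The two traces are lines in the plane: v₁ = (sin 215°·cos 37°, cos 215°·cos 37°, −sin 37°), v₂ = (sin 170°·cos 59°, cos 170°·cos 59°, −sin 59°).
The plane normal is n = v₁ × v₂ ∝ (0.256, -0.446, 0.291).
Dip δ = arctan(|n_h|/n_z) = arctan(0.514/0.291) = 60.5°.
Dip direction = atan2(0.256, -0.446) = 150° (azimuth of n's horizontal projection).

true dip 61°, dip direction 150°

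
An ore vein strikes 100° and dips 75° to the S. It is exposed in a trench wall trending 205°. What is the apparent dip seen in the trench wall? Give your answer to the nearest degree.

74°

The strike is 100° and the section trends 205°; the acute angle between them is β = 75°.
tan(apparent dip) = tan 75° · sin 75° = 3.6049
α = arctan(3.6049) = 74.50°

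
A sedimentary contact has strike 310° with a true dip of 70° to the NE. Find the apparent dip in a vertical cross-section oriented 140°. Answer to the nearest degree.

Angle between strike (310°) and section (140°): β = 10°.
tan α = tan 70° × sin 10° = 2.7475 × 0.1736 = 0.4771
α = arctan(0.4771) = 25.51°

26°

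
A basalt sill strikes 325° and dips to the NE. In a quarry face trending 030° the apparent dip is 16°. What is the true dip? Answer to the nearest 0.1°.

17.6°

β = acute angle between strike 325° and section 030° = 65°.
tan δ = tan α / sin β = tan 16° / sin 65° = 0.2867 / 0.9063 = 0.3164
true dip = arctan 0.3164 = 17.56°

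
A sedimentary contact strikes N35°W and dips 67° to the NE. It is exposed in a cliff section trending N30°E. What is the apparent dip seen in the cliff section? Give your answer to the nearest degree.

65°

The strike is N35°W and the section trends N30°E; the acute angle between them is β = 65°.
tan α = tan 67° × sin 65° = 2.3559 × 0.9063 = 2.1351
apparent dip = arctan 2.1351 = 64.90°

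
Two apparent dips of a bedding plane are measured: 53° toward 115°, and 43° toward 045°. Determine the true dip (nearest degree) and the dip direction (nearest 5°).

Represent each trace as a vector plunging at its apparent dip toward its trend (east-north-up frame): v₁ = (0.545, -0.254, -0.799), v₂ = (0.517, 0.517, -0.682).
The plane normal is n = v₁ × v₂ ∝ (0.586, -0.041, 0.414).
tan δ = √(n_x²+n_y²)/n_z = 0.588/0.414, so δ = 54.9°.
Dip direction = azimuth of (n_x, n_y) = atan2(0.586, -0.041) = 94°.

true dip 55°, dip direction 095°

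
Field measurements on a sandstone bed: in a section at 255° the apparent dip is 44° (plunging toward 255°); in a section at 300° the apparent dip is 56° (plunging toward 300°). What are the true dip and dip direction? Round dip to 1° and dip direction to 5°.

true dip 56°, dip direction 305°

The two traces are lines in the plane: v₁ = (sin 255°·cos 44°, cos 255°·cos 44°, −sin 44°), v₂ = (sin 300°·cos 56°, cos 300°·cos 56°, −sin 56°).
n = v₁ × v₂ = (-0.349, 0.240, 0.284) (taken with n_z > 0).
Dip δ = arctan(|n_h|/n_z) = arctan(0.423/0.284) = 56.1°.
The horizontal component of n points toward azimuth atan2(n_x, n_y) = 305°, the dip direction.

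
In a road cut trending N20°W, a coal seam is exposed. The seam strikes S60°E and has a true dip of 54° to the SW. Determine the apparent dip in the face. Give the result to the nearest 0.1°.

41.5°

The section lies 40° from the strike.
tan(apparent dip) = tan 54° · sin 40° = 0.8847
α = arctan(0.8847) = 41.50°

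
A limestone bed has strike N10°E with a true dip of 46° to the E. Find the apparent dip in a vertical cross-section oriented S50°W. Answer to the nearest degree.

The section lies 40° from the strike.
tan(apparent dip) = tan 46° · sin 40° = 0.6656
apparent dip = arctan 0.6656 = 33.65°

34°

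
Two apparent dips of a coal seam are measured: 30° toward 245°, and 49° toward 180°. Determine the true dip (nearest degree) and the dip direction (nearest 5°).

true dip 49°, dip direction 185°

Each apparent-dip line lies in the plane. As unit vectors (x east, y north, z up), v₁ plunges 30°→245° and v₂ plunges 49°→180°.
Cross product v₁ × v₂ gives the pole to the plane: n ∝ (-0.052, -0.592, 0.515).
True dip = arccos(n_z / |n|) = arccos(0.6546) = 49.1°.
Dip direction = atan2(-0.052, -0.592) = 185° (azimuth of n's horizontal projection).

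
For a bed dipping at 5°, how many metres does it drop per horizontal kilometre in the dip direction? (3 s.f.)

drop per km = 1000 × tan 5° = 1000 × 0.0875

87.5 m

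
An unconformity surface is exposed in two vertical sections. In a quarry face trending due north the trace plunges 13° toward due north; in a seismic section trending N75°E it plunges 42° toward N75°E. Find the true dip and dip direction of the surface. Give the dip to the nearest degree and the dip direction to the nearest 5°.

The two traces are lines in the plane: v₁ = (sin 0°·cos 13°, cos 0°·cos 13°, −sin 13°), v₂ = (sin 75°·cos 42°, cos 75°·cos 42°, −sin 42°).
n = v₁ × v₂ = (0.609, 0.161, 0.699) (taken with n_z > 0).
tan δ = √(n_x²+n_y²)/n_z = 0.630/0.699, so δ = 42.0°.
The horizontal component of n points toward azimuth atan2(n_x, n_y) = 75°, the dip direction.

true dip 42°, dip direction 075°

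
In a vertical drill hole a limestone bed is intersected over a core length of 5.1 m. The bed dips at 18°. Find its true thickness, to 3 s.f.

4.85 m

True thickness t = h · cos(dip) = 5.1 × cos 18°
t = 5.1 × 0.9511 = 4.850 m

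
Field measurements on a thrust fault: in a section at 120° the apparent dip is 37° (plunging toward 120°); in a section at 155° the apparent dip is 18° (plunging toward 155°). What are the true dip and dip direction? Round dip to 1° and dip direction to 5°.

The two traces are lines in the plane: v₁ = (sin 120°·cos 37°, cos 120°·cos 37°, −sin 37°), v₂ = (sin 155°·cos 18°, cos 155°·cos 18°, −sin 18°).
The plane normal is n = v₁ × v₂ ∝ (0.395, 0.028, 0.436).
tan δ = √(n_x²+n_y²)/n_z = 0.396/0.436, so δ = 42.3°.
Dip direction = azimuth of (n_x, n_y) = atan2(0.395, 0.028) = 86°.

true dip 42°, dip direction 085°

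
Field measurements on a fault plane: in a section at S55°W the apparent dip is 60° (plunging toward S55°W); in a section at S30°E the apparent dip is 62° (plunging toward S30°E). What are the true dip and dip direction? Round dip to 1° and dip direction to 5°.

Represent each trace as a vector plunging at its apparent dip toward its trend (east-north-up frame): v₁ = (-0.410, -0.287, -0.866), v₂ = (0.235, -0.407, -0.883).
n = v₁ × v₂ = (-0.099, -0.565, 0.234) (taken with n_z > 0).
True dip = arccos(n_z / |n|) = arccos(0.3776) = 67.8°.
Dip direction = atan2(-0.099, -0.565) = 190° (azimuth of n's horizontal projection).

true dip 68°, dip direction 190°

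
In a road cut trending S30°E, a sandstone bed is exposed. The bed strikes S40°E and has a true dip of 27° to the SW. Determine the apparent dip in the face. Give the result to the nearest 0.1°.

The section lies 10° from the strike.
tan α = tan 27° × sin 10° = 0.5095 × 0.1736 = 0.0885
apparent dip = arctan 0.0885 = 5.06°

5.1°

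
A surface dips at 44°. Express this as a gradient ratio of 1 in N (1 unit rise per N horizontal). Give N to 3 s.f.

1 : N means tan θ = 1/N, so N = 1/tan 44° = 1/0.9657

1 in 1.04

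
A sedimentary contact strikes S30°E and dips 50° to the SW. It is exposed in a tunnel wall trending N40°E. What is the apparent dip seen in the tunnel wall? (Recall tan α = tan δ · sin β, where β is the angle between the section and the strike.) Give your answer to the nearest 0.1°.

48.2°

Angle between strike (S30°E) and section (N40°E): β = 70°.
tan(apparent dip) = tan 50° · sin 70° = 1.1199
α = arctan(1.1199) = 48.24°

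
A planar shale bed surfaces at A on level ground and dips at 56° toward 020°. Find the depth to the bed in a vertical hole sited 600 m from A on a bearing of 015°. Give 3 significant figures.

The hole lies 5° from the dip direction, so the down-dip offset is 600 × cos 5° = 597.72 m.
Depth = down-dip offset × tan(dip) = 597.72 × tan 56° = 597.72 × 1.4826
Depth = 886.15 m

886 m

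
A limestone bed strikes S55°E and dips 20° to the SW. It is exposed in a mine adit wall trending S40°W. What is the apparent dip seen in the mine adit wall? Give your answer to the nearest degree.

The strike is S55°E and the section trends S40°W; the acute angle between them is β = 85°.
tan(apparent dip) = tan 20° · sin 85° = 0.3626
α = arctan(0.3626) = 19.93°

20°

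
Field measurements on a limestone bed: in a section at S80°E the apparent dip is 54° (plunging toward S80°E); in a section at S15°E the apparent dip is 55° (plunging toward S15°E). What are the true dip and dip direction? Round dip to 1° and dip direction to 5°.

Represent each trace as a vector plunging at its apparent dip toward its trend (east-north-up frame): v₁ = (0.579, -0.102, -0.809), v₂ = (0.148, -0.554, -0.819).
The plane normal is n = v₁ × v₂ ∝ (0.365, -0.354, 0.306).
tan δ = √(n_x²+n_y²)/n_z = 0.508/0.306, so δ = 59.0°.
Dip direction = atan2(0.365, -0.354) = 134° (azimuth of n's horizontal projection).

true dip 59°, dip direction 135°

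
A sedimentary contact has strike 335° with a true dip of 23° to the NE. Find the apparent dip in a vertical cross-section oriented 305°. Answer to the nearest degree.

12°

Angle between strike (335°) and section (305°): β = 30°.
tan(apparent dip) = tan 23° · sin 30° = 0.2122
apparent dip = arctan 0.2122 = 11.98°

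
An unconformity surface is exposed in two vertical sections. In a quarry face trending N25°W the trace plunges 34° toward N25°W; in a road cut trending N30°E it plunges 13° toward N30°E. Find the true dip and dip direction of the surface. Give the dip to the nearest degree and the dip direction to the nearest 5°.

Each apparent-dip line lies in the plane. As unit vectors (x east, y north, z up), v₁ plunges 34°→N25°W and v₂ plunges 13°→N30°E.
The plane normal is n = v₁ × v₂ ∝ (-0.303, 0.351, 0.662).
Dip δ = arctan(|n_h|/n_z) = arctan(0.464/0.662) = 35.0°.
Dip direction = atan2(-0.303, 0.351) = 319° (azimuth of n's horizontal projection).

true dip 35°, dip direction 320°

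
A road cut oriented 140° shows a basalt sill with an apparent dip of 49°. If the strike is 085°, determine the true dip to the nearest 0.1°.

β = acute angle between strike 085° and section 140° = 55°.
tan(true dip) = tan 49° / sin 55° = 1.4043
true dip = arctan 1.4043 = 54.55°

54.5°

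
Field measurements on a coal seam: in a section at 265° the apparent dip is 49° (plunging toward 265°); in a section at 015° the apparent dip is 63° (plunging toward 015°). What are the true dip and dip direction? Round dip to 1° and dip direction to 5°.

Represent each trace as a vector plunging at its apparent dip toward its trend (east-north-up frame): v₁ = (-0.654, -0.057, -0.755), v₂ = (0.118, 0.439, -0.891).
n = v₁ × v₂ = (-0.382, 0.671, 0.280) (taken with n_z > 0).
Dip δ = arctan(|n_h|/n_z) = arctan(0.772/0.280) = 70.1°.
Dip direction = azimuth of (n_x, n_y) = atan2(-0.382, 0.671) = 330°.

true dip 70°, dip direction 330°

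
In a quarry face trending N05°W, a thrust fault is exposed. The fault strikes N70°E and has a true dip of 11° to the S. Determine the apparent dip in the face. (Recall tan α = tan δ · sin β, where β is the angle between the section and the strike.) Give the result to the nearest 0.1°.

10.6°

The strike is N70°E and the section trends N05°W; the acute angle between them is β = 75°.
tan(apparent dip) = tan 11° · sin 75° = 0.1878
α = arctan(0.1878) = 10.63°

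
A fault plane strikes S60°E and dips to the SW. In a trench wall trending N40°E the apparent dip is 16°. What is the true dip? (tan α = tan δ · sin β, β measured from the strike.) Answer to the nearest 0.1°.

The section is 80° from the strike.
tan δ = tan α / sin β = tan 16° / sin 80° = 0.2867 / 0.9848 = 0.2912
true dip = arctan 0.2912 = 16.23°

16.2°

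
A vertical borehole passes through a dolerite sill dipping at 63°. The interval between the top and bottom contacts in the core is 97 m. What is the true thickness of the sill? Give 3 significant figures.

True thickness t = h · cos(dip) = 97 × cos 63°
t = 97 × 0.4540 = 44.037 m

44.0 m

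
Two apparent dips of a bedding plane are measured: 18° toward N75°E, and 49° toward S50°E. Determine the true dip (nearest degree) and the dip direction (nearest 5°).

Each apparent-dip line lies in the plane. As unit vectors (x east, y north, z up), v₁ plunges 18°→N75°E and v₂ plunges 49°→S50°E.
n = v₁ × v₂ = (0.316, -0.538, 0.511) (taken with n_z > 0).
True dip = arccos(n_z / |n|) = arccos(0.6337) = 50.7°.
The horizontal component of n points toward azimuth atan2(n_x, n_y) = 150°, the dip direction.

true dip 51°, dip direction 150°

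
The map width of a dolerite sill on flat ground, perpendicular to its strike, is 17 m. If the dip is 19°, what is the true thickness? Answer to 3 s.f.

5.53 m

True thickness t = w · sin(dip) = 17 × sin 19°
t = 17 × 0.3256 = 5.535 m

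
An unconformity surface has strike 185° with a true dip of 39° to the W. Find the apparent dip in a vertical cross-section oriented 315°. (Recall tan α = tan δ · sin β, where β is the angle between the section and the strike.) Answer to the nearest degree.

32°

The section lies 50° from the strike.
tan(apparent dip) = tan 39° · sin 50° = 0.6203
apparent dip = arctan 0.6203 = 31.81°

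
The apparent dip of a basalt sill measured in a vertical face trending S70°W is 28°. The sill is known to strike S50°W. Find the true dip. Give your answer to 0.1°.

β = acute angle between strike S50°W and section S70°W = 20°.
tan(true dip) = tan 28° / sin 20° = 1.5546
δ = arctan(1.5546) = 57.25°

57.2°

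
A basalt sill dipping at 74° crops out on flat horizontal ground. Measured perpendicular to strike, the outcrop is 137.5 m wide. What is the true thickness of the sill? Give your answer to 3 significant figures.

132 m

True thickness t = w · sin(dip) = 137.5 × sin 74°
t = 137.5 × 0.9613 = 132.173 m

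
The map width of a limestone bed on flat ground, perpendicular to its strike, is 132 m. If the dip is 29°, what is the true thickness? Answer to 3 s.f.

64.0 m

True thickness t = w · sin(dip) = 132 × sin 29°
t = 132 × 0.4848 = 63.995 m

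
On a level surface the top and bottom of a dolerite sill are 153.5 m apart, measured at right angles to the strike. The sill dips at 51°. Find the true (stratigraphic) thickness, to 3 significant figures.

True thickness t = w · sin(dip) = 153.5 × sin 51°
t = 153.5 × 0.7771 = 119.292 m

119 m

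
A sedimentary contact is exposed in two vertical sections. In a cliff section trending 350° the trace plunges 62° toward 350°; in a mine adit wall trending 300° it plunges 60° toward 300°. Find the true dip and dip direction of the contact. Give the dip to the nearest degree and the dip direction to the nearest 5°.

true dip 63°, dip direction 330°

The two traces are lines in the plane: v₁ = (sin 350°·cos 62°, cos 350°·cos 62°, −sin 62°), v₂ = (sin 300°·cos 60°, cos 300°·cos 60°, −sin 60°).
n = v₁ × v₂ = (-0.180, 0.312, 0.180) (taken with n_z > 0).
tan δ = √(n_x²+n_y²)/n_z = 0.360/0.180, so δ = 63.4°.
The horizontal component of n points toward azimuth atan2(n_x, n_y) = 330°, the dip direction.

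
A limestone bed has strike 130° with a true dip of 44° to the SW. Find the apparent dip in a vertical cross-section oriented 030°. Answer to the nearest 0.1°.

Angle between strike (130°) and section (030°): β = 80°.
tan(apparent dip) = tan 44° · sin 80° = 0.9510
α = arctan(0.9510) = 43.56°

43.6°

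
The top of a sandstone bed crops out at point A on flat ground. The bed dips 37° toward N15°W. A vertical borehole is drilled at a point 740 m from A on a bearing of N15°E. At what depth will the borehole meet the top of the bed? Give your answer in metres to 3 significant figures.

483 m

The hole lies 30° from the dip direction, so the down-dip offset is 740 × cos 30° = 640.86 m.
Depth = down-dip offset × tan(dip) = 640.86 × tan 37° = 640.86 × 0.7536
Depth = 482.92 m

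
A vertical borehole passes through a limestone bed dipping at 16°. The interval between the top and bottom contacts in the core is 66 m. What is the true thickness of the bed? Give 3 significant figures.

63.4 m

True thickness t = h · cos(dip) = 66 × cos 16°
t = 66 × 0.9613 = 63.443 m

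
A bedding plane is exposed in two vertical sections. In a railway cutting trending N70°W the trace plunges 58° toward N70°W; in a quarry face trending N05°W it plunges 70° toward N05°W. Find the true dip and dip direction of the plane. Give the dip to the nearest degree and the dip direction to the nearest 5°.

true dip 70°, dip direction 345°

The two traces are lines in the plane: v₁ = (sin 290°·cos 58°, cos 290°·cos 58°, −sin 58°), v₂ = (sin 355°·cos 70°, cos 355°·cos 70°, −sin 70°).
n = v₁ × v₂ = (-0.119, 0.443, 0.164) (taken with n_z > 0).
True dip = arccos(n_z / |n|) = arccos(0.3374) = 70.3°.
Dip direction = azimuth of (n_x, n_y) = atan2(-0.119, 0.443) = 345°.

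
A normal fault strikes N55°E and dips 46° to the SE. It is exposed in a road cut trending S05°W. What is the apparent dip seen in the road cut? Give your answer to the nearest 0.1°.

The strike is N55°E and the section trends S05°W; the acute angle between them is β = 50°.
tan α = tan 46° × sin 50° = 1.0355 × 0.7660 = 0.7933
apparent dip = arctan 0.7933 = 38.42°

38.4°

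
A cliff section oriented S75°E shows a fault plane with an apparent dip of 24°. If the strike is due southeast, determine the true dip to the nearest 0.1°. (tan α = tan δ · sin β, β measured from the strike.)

β = acute angle between strike due southeast and section S75°E = 30°.
tan δ = tan α / sin β = tan 24° / sin 30° = 0.4452 / 0.5000 = 0.8905
δ = arctan(0.8905) = 41.68°

41.7°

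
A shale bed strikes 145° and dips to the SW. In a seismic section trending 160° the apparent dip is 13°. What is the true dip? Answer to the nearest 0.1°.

The section is 15° from the strike.
tan(true dip) = tan 13° / sin 15° = 0.8920
true dip = arctan 0.8920 = 41.73°

41.7°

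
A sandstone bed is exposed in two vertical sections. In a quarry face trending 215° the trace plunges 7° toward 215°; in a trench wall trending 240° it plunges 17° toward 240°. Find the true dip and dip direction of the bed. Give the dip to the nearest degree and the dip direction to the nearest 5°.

true dip 25°, dip direction 290°

Represent each trace as a vector plunging at its apparent dip toward its trend (east-north-up frame): v₁ = (-0.569, -0.813, -0.122), v₂ = (-0.828, -0.478, -0.292).
Cross product v₁ × v₂ gives the pole to the plane: n ∝ (-0.179, 0.066, 0.401).
Dip δ = arctan(|n_h|/n_z) = arctan(0.191/0.401) = 25.5°.
Dip direction = atan2(-0.179, 0.066) = 290° (azimuth of n's horizontal projection).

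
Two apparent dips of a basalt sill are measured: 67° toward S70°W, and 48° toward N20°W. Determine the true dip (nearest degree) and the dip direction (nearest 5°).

The two traces are lines in the plane: v₁ = (sin 250°·cos 67°, cos 250°·cos 67°, −sin 67°), v₂ = (sin 340°·cos 48°, cos 340°·cos 48°, −sin 48°).
Cross product v₁ × v₂ gives the pole to the plane: n ∝ (-0.678, 0.062, 0.261).
tan δ = √(n_x²+n_y²)/n_z = 0.681/0.261, so δ = 69.0°.
Dip direction = atan2(-0.678, 0.062) = 275° (azimuth of n's horizontal projection).

true dip 69°, dip direction 275°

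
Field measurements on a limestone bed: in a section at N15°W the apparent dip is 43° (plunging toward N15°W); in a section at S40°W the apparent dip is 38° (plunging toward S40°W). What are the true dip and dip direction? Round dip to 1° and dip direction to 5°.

The two traces are lines in the plane: v₁ = (sin 345°·cos 43°, cos 345°·cos 43°, −sin 43°), v₂ = (sin 220°·cos 38°, cos 220°·cos 38°, −sin 38°).
n = v₁ × v₂ = (-0.847, 0.229, 0.472) (taken with n_z > 0).
tan δ = √(n_x²+n_y²)/n_z = 0.877/0.472, so δ = 61.7°.
Dip direction = atan2(-0.847, 0.229) = 285° (azimuth of n's horizontal projection).

true dip 62°, dip direction 285°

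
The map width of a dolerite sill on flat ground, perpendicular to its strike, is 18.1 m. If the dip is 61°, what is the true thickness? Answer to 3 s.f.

15.8 m

True thickness t = w · sin(dip) = 18.1 × sin 61°
t = 18.1 × 0.8746 = 15.831 m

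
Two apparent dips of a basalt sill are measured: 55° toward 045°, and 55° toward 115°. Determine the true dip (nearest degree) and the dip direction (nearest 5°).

true dip 60°, dip direction 080°

The two traces are lines in the plane: v₁ = (sin 45°·cos 55°, cos 45°·cos 55°, −sin 55°), v₂ = (sin 115°·cos 55°, cos 115°·cos 55°, −sin 55°).
The plane normal is n = v₁ × v₂ ∝ (0.531, 0.094, 0.309).
tan δ = √(n_x²+n_y²)/n_z = 0.539/0.309, so δ = 60.2°.
Dip direction = atan2(0.531, 0.094) = 80° (azimuth of n's horizontal projection).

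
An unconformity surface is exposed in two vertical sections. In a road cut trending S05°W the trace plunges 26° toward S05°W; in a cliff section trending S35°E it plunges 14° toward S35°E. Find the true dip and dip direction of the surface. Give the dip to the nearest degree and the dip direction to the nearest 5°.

true dip 28°, dip direction 205°

Each apparent-dip line lies in the plane. As unit vectors (x east, y north, z up), v₁ plunges 26°→S05°W and v₂ plunges 14°→S35°E.
n = v₁ × v₂ = (-0.132, -0.263, 0.561) (taken with n_z > 0).
True dip = arccos(n_z / |n|) = arccos(0.8855) = 27.7°.
The horizontal component of n points toward azimuth atan2(n_x, n_y) = 207°, the dip direction.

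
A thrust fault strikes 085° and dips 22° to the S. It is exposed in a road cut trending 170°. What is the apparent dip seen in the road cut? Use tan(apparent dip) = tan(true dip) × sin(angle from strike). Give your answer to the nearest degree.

The section lies 85° from the strike.
tan(apparent dip) = tan 22° · sin 85° = 0.4025
α = arctan(0.4025) = 21.92°

22°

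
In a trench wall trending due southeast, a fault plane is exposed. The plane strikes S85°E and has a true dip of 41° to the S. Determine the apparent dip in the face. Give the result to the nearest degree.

The section lies 40° from the strike.
tan(apparent dip) = tan 41° · sin 40° = 0.5588
α = arctan(0.5588) = 29.20°

29°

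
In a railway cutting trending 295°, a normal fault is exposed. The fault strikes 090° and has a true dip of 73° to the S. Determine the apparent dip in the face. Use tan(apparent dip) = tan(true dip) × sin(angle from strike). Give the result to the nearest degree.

54°

The section lies 25° from the strike.
tan(apparent dip) = tan 73° · sin 25° = 1.3823
apparent dip = arctan 1.3823 = 54.12°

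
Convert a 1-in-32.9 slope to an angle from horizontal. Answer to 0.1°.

tan θ = 1/32.9 = 0.0304
θ = arctan(0.0304) = 1.74°

1.7°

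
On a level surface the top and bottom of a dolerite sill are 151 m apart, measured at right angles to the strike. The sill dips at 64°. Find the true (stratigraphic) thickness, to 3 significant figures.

136 m

True thickness t = w · sin(dip) = 151 × sin 64°
t = 151 × 0.8988 = 135.718 m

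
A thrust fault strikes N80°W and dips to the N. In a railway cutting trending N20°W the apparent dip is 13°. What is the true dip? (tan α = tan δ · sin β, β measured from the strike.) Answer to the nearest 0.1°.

The section is 60° from the strike.
tan(true dip) = tan 13° / sin 60° = 0.2666
δ = arctan(0.2666) = 14.93°

14.9°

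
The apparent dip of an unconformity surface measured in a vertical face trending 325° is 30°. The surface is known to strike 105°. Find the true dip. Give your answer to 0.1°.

41.9°

The section is 40° from the strike.
tan(true dip) = tan 30° / sin 40° = 0.8982
true dip = arctan 0.8982 = 41.93°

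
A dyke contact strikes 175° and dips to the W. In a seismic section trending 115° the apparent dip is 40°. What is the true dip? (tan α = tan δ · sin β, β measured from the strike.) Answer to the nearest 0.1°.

44.1°

β = acute angle between strike 175° and section 115° = 60°.
tan(true dip) = tan 40° / sin 60° = 0.9689
δ = arctan(0.9689) = 44.10°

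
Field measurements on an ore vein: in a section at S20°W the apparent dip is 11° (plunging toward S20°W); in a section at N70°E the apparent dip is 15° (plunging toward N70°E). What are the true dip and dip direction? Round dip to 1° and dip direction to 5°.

Each apparent-dip line lies in the plane. As unit vectors (x east, y north, z up), v₁ plunges 11°→S20°W and v₂ plunges 15°→N70°E.
n = v₁ × v₂ = (0.302, -0.260, 0.726) (taken with n_z > 0).
Dip δ = arctan(|n_h|/n_z) = arctan(0.398/0.726) = 28.7°.
Dip direction = azimuth of (n_x, n_y) = atan2(0.302, -0.260) = 131°.

true dip 29°, dip direction 130°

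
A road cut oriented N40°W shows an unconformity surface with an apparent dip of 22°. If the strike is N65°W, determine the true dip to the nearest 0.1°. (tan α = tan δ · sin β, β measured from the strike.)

43.7°

β = acute angle between strike N65°W and section N40°W = 25°.
tan(true dip) = tan 22° / sin 25° = 0.9560
δ = arctan(0.9560) = 43.71°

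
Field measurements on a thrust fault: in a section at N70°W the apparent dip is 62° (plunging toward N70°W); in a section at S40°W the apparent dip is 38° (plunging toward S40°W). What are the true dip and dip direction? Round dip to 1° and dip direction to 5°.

true dip 62°, dip direction 285°

Represent each trace as a vector plunging at its apparent dip toward its trend (east-north-up frame): v₁ = (-0.441, 0.161, -0.883), v₂ = (-0.507, -0.604, -0.616).
n = v₁ × v₂ = (-0.632, 0.176, 0.348) (taken with n_z > 0).
tan δ = √(n_x²+n_y²)/n_z = 0.656/0.348, so δ = 62.1°.
Dip direction = atan2(-0.632, 0.176) = 286° (azimuth of n's horizontal projection).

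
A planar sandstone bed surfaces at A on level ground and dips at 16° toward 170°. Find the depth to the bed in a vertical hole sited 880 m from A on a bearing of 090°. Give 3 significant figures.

The hole lies 80° from the dip direction, so the down-dip offset is 880 × cos 80° = 152.81 m.
Depth = down-dip offset × tan(dip) = 152.81 × tan 16° = 152.81 × 0.2867
Depth = 43.82 m

43.8 m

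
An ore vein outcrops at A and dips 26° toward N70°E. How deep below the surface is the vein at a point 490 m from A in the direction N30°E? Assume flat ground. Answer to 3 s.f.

183 m

The hole lies 40° from the dip direction, so the down-dip offset is 490 × cos 40° = 375.36 m.
Depth = down-dip offset × tan(dip) = 375.36 × tan 26° = 375.36 × 0.4877
Depth = 183.08 m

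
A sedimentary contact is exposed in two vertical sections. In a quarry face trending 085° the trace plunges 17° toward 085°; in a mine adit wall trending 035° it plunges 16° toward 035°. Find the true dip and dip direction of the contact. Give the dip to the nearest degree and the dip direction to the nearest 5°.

true dip 18°, dip direction 065°

The two traces are lines in the plane: v₁ = (sin 85°·cos 17°, cos 85°·cos 17°, −sin 17°), v₂ = (sin 35°·cos 16°, cos 35°·cos 16°, −sin 16°).
The plane normal is n = v₁ × v₂ ∝ (0.207, 0.101, 0.704).
True dip = arccos(n_z / |n|) = arccos(0.9503) = 18.1°.
Dip direction = atan2(0.207, 0.101) = 64° (azimuth of n's horizontal projection).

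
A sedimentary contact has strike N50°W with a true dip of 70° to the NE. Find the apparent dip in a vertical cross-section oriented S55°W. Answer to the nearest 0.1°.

Angle between strike (N50°W) and section (S55°W): β = 75°.
tan(apparent dip) = tan 70° · sin 75° = 2.6539
apparent dip = arctan 2.6539 = 69.35°

69.4°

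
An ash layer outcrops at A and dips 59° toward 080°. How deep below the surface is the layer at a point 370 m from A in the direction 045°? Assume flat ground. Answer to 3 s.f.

The hole lies 35° from the dip direction, so the down-dip offset is 370 × cos 35° = 303.09 m.
Depth = down-dip offset × tan(dip) = 303.09 × tan 59° = 303.09 × 1.6643
Depth = 504.42 m

504 m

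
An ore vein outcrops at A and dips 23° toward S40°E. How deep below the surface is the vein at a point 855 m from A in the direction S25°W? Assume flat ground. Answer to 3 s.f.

The hole lies 65° from the dip direction, so the down-dip offset is 855 × cos 65° = 361.34 m.
Depth = down-dip offset × tan(dip) = 361.34 × tan 23° = 361.34 × 0.4245
Depth = 153.38 m

153 m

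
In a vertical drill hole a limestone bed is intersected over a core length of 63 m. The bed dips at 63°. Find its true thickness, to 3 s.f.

28.6 m

True thickness t = h · cos(dip) = 63 × cos 63°
t = 63 × 0.4540 = 28.601 m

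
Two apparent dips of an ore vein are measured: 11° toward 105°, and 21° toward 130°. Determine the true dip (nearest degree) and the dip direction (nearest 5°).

true dip 28°, dip direction 175°

The two traces are lines in the plane: v₁ = (sin 105°·cos 11°, cos 105°·cos 11°, −sin 11°), v₂ = (sin 130°·cos 21°, cos 130°·cos 21°, −sin 21°).
Cross product v₁ × v₂ gives the pole to the plane: n ∝ (0.023, -0.203, 0.387).
True dip = arccos(n_z / |n|) = arccos(0.8841) = 27.9°.
The horizontal component of n points toward azimuth atan2(n_x, n_y) = 173°, the dip direction.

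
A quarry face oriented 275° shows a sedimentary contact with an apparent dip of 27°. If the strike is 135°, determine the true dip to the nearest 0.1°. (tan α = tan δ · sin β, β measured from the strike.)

The section is 40° from the strike.
tan(true dip) = tan 27° / sin 40° = 0.7927
true dip = arctan 0.7927 = 38.40°

38.4°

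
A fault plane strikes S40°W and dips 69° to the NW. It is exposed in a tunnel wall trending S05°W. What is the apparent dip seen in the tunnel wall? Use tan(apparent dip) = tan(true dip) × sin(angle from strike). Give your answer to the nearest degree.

56°

The strike is S40°W and the section trends S05°W; the acute angle between them is β = 35°.
tan α = tan 69° × sin 35° = 2.6051 × 0.5736 = 1.4942
α = arctan(1.4942) = 56.21°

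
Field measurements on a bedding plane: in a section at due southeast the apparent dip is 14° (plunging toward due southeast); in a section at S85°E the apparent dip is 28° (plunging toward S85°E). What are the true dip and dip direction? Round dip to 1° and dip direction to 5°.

true dip 30°, dip direction 070°

The two traces are lines in the plane: v₁ = (sin 135°·cos 14°, cos 135°·cos 14°, −sin 14°), v₂ = (sin 95°·cos 28°, cos 95°·cos 28°, −sin 28°).
n = v₁ × v₂ = (0.303, 0.109, 0.551) (taken with n_z > 0).
Dip δ = arctan(|n_h|/n_z) = arctan(0.323/0.551) = 30.4°.
Dip direction = atan2(0.303, 0.109) = 70° (azimuth of n's horizontal projection).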